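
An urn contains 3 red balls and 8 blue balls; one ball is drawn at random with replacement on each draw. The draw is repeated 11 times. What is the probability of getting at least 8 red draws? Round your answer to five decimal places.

X ~ Binomial(11, 0.272727); P(X ≥ 8) = Σ C(11,k) p^k (1−p)^(11−k) over k:
  k=8: C(11,8)·0.272727^8·0.727273^3 = 0.0019427
  k=9: C(11,9)·0.272727^9·0.727273^2 = 0.0002428
  k=10: C(11,10)·0.272727^10·0.727273^1 = 0.0000182
  k=11: C(11,11)·0.272727^11·0.727273^0 = 0.0000006
Total = 0.0022044

0.00220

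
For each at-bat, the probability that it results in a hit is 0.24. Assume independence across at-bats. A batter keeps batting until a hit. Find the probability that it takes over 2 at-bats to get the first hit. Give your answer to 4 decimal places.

Y = number of at-bats to the first success; geometric, p = 0.24.
P(Y > 2) = P(first 2 all fail) = (1−p)^2 = 0.577600

0.5776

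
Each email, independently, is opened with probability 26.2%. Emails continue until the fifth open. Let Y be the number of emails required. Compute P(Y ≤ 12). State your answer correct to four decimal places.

0.1834

Finishing within 12 emails ⇔ at least 5 successes in the first 12. With X ~ Binomial(12, 0.262), P(Y ≤ 12) = 1 − P(X ≤ 4).
  k=0: C(12,0)·0.262^0·0.738^12 = 0.026102
  k=1: C(12,1)·0.262^1·0.738^11 = 0.111199
  k=2: C(12,2)·0.262^2·0.738^10 = 0.217125
  k=3: C(12,3)·0.262^3·0.738^9 = 0.256941
  k=4: C(12,4)·0.262^4·0.738^8 = 0.205240
1 − 0.816608 = 0.183392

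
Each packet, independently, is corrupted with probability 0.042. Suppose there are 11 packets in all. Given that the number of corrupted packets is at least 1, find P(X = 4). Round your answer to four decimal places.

0.0020

X ~ Binomial(11, 0.042). Want P(X=4 | X≥1) = P(X=4) / P(X≥1).
P(X=4) = C(11,4)·0.042^4·0.958^7 = 0.000760
P(X≥1) = 1 − 0.623764 = 0.376236
Ratio = 0.000760 / 0.376236 = 0.002021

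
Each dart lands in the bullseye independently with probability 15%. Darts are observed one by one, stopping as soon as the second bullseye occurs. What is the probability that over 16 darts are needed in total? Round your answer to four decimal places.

0.2839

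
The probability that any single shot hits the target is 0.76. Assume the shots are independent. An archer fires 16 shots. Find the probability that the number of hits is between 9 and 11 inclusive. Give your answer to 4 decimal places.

0.3127

X ~ Binomial(16, 0.76); P(9 ≤ X ≤ 11) = Σ C(16,k) p^k (1−p)^(16−k) over k:
  k=9: C(16,9)·0.76^9·0.24^7 = 0.044384
  k=10: C(16,10)·0.76^10·0.24^6 = 0.098385
  k=11: C(16,11)·0.76^11·0.24^5 = 0.169937
Total = 0.312706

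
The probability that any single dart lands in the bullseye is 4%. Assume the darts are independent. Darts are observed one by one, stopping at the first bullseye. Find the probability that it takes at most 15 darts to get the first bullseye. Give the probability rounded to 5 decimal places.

Y = number of darts to the first success; geometric, p = 0.04.
P(Y ≤ 15) = 1 − (1−p)^15 = 1 − 0.5420864 = 0.4579136

0.45791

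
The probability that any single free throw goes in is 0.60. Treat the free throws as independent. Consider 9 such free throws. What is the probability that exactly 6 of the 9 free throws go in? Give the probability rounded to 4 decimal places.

X ~ Binomial(n=9, p=0.60).
P(X=6) = C(9,6) · p^6 · (1−p)^3
= 84 · 0.046656 · 0.064 = 0.250823

0.2508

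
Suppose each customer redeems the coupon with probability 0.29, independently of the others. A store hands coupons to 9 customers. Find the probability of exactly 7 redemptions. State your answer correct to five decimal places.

X ~ Binomial(n=9, p=0.29).
P(X=7) = C(9,7) · p^7 · (1−p)^2
= 36 · 0.0001725 · 0.5041 = 0.0031304

0.00313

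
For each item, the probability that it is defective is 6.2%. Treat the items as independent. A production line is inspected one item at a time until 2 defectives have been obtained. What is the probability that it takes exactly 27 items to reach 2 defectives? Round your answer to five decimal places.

0.02018

Y = trial on which the second success occurs; negative binomial, r=2, p=0.062.
P(Y=27) = C(26,1) · p^2 · (1−p)^25
= 26 · 0.003844 · 0.20187 = 0.0201757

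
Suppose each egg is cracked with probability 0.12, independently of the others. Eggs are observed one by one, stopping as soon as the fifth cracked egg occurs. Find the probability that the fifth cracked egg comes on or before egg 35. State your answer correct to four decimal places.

Finishing within 35 eggs ⇔ at least 5 successes in the first 35. With X ~ Binomial(35, 0.12), P(Y ≤ 35) = 1 − P(X ≤ 4).
  k=0: C(35,0)·0.12^0·0.88^35 = 0.011400
  k=1: C(35,1)·0.12^1·0.88^34 = 0.054408
  k=2: C(35,2)·0.12^2·0.88^33 = 0.126127
  k=3: C(35,3)·0.12^3·0.88^32 = 0.189190
  k=4: C(35,4)·0.12^4·0.88^31 = 0.206389
1 − 0.587514 = 0.412486

0.4125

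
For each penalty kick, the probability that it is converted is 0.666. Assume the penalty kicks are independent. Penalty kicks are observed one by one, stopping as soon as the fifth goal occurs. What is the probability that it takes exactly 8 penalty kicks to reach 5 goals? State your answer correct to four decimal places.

Y = trial on which the fifth success occurs; negative binomial, r=5, p=0.666.
P(Y=8) = C(7,4) · p^5 · (1−p)^3
= 35 · 0.13103 · 0.03726 = 0.170875

0.1709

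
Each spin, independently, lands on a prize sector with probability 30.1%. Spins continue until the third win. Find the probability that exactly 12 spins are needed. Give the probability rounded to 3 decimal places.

0.060

Y = trial on which the third success occurs; negative binomial, r=3, p=0.301.
P(Y=12) = C(11,2) · p^3 · (1−p)^9
= 55 · 0.027271 · 0.039838 = 0.05975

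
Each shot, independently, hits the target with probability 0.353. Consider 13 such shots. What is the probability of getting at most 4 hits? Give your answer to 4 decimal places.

0.4913

X ~ Binomial(13, 0.353); P(X ≤ 4) = Σ C(13,k) p^k (1−p)^(13−k) over k:
  k=0: C(13,0)·0.353^0·0.647^13 = 0.003481
  k=1: C(13,1)·0.353^1·0.647^12 = 0.024693
  k=2: C(13,2)·0.353^2·0.647^11 = 0.080833
  k=3: C(13,3)·0.353^3·0.647^10 = 0.161709
  k=4: C(13,4)·0.353^4·0.647^9 = 0.220568
Total = 0.491285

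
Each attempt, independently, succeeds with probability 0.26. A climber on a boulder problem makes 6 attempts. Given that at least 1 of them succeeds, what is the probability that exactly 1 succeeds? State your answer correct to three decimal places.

X ~ Binomial(6, 0.26). Want P(X=1 | X≥1) = P(X=1) / P(X≥1).
P(X=1) = C(6,1)·0.26^1·0.74^5 = 0.34617
P(X≥1) = 1 − 0.16421 = 0.83579
Ratio = 0.34617 / 0.83579 = 0.41418

0.414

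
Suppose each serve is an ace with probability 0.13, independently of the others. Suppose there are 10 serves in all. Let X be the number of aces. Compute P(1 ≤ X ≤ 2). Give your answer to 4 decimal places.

X ~ Binomial(10, 0.13); P(1 ≤ X ≤ 2) = Σ C(10,k) p^k (1−p)^(10−k) over k:
  k=1: C(10,1)·0.13^1·0.87^9 = 0.371207
  k=2: C(10,2)·0.13^2·0.87^8 = 0.249605
Total = 0.620812

0.6208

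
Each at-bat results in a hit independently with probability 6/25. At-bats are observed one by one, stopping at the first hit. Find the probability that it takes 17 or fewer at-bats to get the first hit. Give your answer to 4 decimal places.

0.9906

Y = number of at-bats to the first success; geometric, p = 0.24.
P(Y ≤ 17) = 1 − (1−p)^17 = 1 − 0.009415 = 0.990585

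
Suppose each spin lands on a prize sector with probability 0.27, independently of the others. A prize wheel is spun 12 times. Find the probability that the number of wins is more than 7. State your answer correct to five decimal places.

0.00470

X ~ Binomial(12, 0.27); P(X ≥ 8) = Σ C(12,k) p^k (1−p)^(12−k) over k:
  k=8: C(12,8)·0.27^8·0.73^4 = 0.0039701
  k=9: C(12,9)·0.27^9·0.73^3 = 0.0006526
  k=10: C(12,10)·0.27^10·0.73^2 = 0.0000724
  k=11: C(12,11)·0.27^11·0.73^1 = 0.0000049
  k=12: C(12,12)·0.27^12·0.73^0 = 0.0000002
Total = 0.0047002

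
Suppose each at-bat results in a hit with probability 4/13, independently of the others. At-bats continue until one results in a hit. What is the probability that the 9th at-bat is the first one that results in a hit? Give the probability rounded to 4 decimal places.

0.0162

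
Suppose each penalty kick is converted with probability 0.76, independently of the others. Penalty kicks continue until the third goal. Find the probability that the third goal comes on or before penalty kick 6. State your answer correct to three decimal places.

Finishing within 6 penalty kicks ⇔ at least 3 successes in the first 6. With X ~ Binomial(6, 0.76), P(Y ≤ 6) = 1 − P(X ≤ 2).
  k=0: C(6,0)·0.76^0·0.24^6 = 0.00019
  k=1: C(6,1)·0.76^1·0.24^5 = 0.00363
  k=2: C(6,2)·0.76^2·0.24^4 = 0.02875
1 − 0.03257 = 0.96743

0.967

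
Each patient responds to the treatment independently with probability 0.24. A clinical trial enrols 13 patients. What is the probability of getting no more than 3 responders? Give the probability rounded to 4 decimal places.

X ~ Binomial(13, 0.24); P(X ≤ 3) = Σ C(13,k) p^k (1−p)^(13−k) over k:
  k=0: C(13,0)·0.24^0·0.76^13 = 0.028221
  k=1: C(13,1)·0.24^1·0.76^12 = 0.115856
  k=2: C(13,2)·0.24^2·0.76^11 = 0.219516
  k=3: C(13,3)·0.24^3·0.76^10 = 0.254177
Total = 0.617770

0.6178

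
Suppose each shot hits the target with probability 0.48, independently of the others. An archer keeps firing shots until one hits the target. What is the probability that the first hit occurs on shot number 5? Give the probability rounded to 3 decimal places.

0.035

Geometric (trials to first success), p = 0.48.
P(Y = 5) = (1−p)^4 · p = 0.073116 · 0.48 = 0.03510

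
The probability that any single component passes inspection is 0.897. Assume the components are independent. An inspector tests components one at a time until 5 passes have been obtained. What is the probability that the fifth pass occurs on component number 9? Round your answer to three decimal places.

0.005

Y = trial on which the fifth success occurs; negative binomial, r=5, p=0.897.
P(Y=9) = C(8,4) · p^5 · (1−p)^4
= 70 · 0.58071 · 0.00011255 = 0.00458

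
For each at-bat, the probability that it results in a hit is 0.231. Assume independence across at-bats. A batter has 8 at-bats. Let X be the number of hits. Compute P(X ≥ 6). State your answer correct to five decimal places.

0.00274

X ~ Binomial(8, 0.231); P(X ≥ 6) = Σ C(8,k) p^k (1−p)^(8−k) over k:
  k=6: C(8,6)·0.231^6·0.769^2 = 0.0025158
  k=7: C(8,7)·0.231^7·0.769^1 = 0.0002159
  k=8: C(8,8)·0.231^8·0.769^0 = 0.0000081
Total = 0.0027399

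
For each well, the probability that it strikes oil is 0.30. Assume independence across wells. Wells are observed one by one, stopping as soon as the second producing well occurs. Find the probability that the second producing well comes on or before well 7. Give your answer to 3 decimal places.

Finishing within 7 wells ⇔ at least 2 successes in the first 7. With X ~ Binomial(7, 0.30), P(Y ≤ 7) = 1 − P(X ≤ 1).
  k=0: C(7,0)·0.30^0·0.70^7 = 0.08235
  k=1: C(7,1)·0.30^1·0.70^6 = 0.24706
1 − 0.32942 = 0.67058

0.671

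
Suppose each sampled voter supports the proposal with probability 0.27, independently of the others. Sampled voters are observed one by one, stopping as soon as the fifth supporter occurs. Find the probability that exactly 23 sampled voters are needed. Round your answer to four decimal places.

Y = trial on which the fifth success occurs; negative binomial, r=5, p=0.27.
P(Y=23) = C(22,4) · p^5 · (1−p)^18
= 7315 · 0.0014349 · 0.0034659 = 0.036378

0.0364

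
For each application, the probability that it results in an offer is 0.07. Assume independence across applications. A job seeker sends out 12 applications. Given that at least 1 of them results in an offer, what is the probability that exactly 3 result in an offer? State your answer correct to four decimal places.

0.0675

X ~ Binomial(12, 0.07). Want P(X=3 | X≥1) = P(X=3) / P(X≥1).
P(X=3) = C(12,3)·0.07^3·0.93^9 = 0.039270
P(X≥1) = 1 − 0.418596 = 0.581404
Ratio = 0.039270 / 0.581404 = 0.067544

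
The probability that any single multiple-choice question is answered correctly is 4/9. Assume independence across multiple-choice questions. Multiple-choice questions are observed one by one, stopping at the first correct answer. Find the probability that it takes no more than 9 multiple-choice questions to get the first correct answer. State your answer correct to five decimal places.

Y = number of multiple-choice questions to the first success; geometric, p = 0.444444.
P(Y ≤ 9) = 1 − (1−p)^9 = 1 − 0.0050414 = 0.9949586

0.99496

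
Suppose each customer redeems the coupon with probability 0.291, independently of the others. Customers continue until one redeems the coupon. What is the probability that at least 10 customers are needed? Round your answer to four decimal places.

0.0453

Y = number of customers to the first success; geometric, p = 0.291.
P(Y > 9) = P(first 9 all fail) = (1−p)^9 = 0.045271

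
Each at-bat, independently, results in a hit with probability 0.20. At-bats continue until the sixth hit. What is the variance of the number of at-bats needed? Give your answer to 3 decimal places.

120.000

Y = total at-bats until the sixth success; negative binomial with r=6, p=0.20.
Var(Y) = r(1−p)/p² = 6·0.80 / 0.20² = 120.00000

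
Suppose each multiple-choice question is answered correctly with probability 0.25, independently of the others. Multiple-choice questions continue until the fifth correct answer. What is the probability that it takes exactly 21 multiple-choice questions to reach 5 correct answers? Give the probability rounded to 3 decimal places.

0.047

Y = trial on which the fifth success occurs; negative binomial, r=5, p=0.25.
P(Y=21) = C(20,4) · p^5 · (1−p)^16
= 4845 · 0.00097656 · 0.010023 = 0.04742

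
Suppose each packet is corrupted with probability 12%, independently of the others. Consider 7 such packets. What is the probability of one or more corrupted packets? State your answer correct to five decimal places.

P(at least one) = 1 − P(none) = 1 − (1 − 0.12)^7
= 1 − 0.4086756 = 0.5913244

0.59132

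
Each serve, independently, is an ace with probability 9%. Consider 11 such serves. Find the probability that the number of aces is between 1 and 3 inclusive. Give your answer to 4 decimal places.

X ~ Binomial(11, 0.09); P(1 ≤ X ≤ 3) = Σ C(11,k) p^k (1−p)^(11−k) over k:
  k=1: C(11,1)·0.09^1·0.91^10 = 0.385522
  k=2: C(11,2)·0.09^2·0.91^9 = 0.190643
  k=3: C(11,3)·0.09^3·0.91^8 = 0.056564
Total = 0.632729

0.6327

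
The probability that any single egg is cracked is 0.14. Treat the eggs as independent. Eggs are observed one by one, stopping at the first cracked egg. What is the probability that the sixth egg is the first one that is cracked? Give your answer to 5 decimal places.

Geometric (trials to first success), p = 0.14.
P(Y = 6) = (1−p)^5 · p = 0.47043 · 0.14 = 0.0658598

0.06586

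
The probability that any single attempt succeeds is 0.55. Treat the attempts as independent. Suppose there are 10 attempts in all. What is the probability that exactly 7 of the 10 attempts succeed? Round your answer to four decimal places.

X ~ Binomial(n=10, p=0.55).
P(X=7) = C(10,7) · p^7 · (1−p)^3
= 120 · 0.015224 · 0.091125 = 0.166478

0.1665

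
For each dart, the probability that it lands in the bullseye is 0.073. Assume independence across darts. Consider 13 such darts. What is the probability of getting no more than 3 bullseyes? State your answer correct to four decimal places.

0.9881

X ~ Binomial(13, 0.073); P(X ≤ 3) = Σ C(13,k) p^k (1−p)^(13−k) over k:
  k=0: C(13,0)·0.073^0·0.927^13 = 0.373282
  k=1: C(13,1)·0.073^1·0.927^12 = 0.382140
  k=2: C(13,2)·0.073^2·0.927^11 = 0.180558
  k=3: C(13,3)·0.073^3·0.927^10 = 0.052135
Total = 0.988116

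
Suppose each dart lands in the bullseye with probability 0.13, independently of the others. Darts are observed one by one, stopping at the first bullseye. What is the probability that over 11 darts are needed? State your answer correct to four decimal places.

0.2161

Y = number of darts to the first success; geometric, p = 0.13.
P(Y > 11) = P(first 11 all fail) = (1−p)^11 = 0.216128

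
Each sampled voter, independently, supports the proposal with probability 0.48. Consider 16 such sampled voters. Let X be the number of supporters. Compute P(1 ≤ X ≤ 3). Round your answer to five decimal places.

X ~ Binomial(16, 0.48); P(1 ≤ X ≤ 3) = Σ C(16,k) p^k (1−p)^(16−k) over k:
  k=1: C(16,1)·0.48^1·0.52^15 = 0.0004221
  k=2: C(16,2)·0.48^2·0.52^14 = 0.0029222
  k=3: C(16,3)·0.48^3·0.52^13 = 0.0125880
Total = 0.0159323

0.01593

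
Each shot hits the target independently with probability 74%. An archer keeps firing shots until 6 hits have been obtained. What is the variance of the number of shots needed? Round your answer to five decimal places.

2.84879

Y = total shots until the sixth success; negative binomial with r=6, p=0.74.
Var(Y) = r(1−p)/p² = 6·0.26 / 0.74² = 2.8487947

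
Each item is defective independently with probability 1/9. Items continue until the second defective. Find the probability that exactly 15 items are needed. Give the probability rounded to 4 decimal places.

0.0374

Y = trial on which the second success occurs; negative binomial, r=2, p=0.111111.
P(Y=15) = C(14,1) · p^2 · (1−p)^13
= 14 · 0.012346 · 0.21628 = 0.037382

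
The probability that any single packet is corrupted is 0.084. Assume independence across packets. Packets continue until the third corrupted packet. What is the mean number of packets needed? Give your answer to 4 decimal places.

35.7143

Y = total packets until the third success; negative binomial with r=3, p=0.084.
E[Y] = r / p = 3 / 0.084 = 35.714286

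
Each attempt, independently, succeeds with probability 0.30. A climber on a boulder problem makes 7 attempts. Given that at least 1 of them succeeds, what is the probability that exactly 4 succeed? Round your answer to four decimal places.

X ~ Binomial(7, 0.30). Want P(X=4 | X≥1) = P(X=4) / P(X≥1).
P(X=4) = C(7,4)·0.30^4·0.70^3 = 0.097240
P(X≥1) = 1 − 0.082354 = 0.917646
Ratio = 0.097240 / 0.917646 = 0.105967

0.1060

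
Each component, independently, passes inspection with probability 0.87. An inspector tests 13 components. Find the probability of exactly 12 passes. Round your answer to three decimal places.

0.318

X ~ Binomial(n=13, p=0.87).
P(X=12) = C(13,12) · p^12 · (1−p)^1
= 13 · 0.18803 · 0.13 = 0.31777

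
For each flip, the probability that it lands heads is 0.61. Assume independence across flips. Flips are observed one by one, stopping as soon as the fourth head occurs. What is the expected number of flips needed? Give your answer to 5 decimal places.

Y = total flips until the fourth success; negative binomial with r=4, p=0.61.
E[Y] = r / p = 4 / 0.61 = 6.5573770

6.55738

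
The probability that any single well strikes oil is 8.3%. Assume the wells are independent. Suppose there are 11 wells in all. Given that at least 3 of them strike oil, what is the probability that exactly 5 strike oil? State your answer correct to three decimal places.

X ~ Binomial(11, 0.083). Want P(X=5 | X≥3) = P(X=5) / P(X≥3).
P(X=5) = C(11,5)·0.083^5·0.917^6 = 0.00108
P(X≥3) = 1 − 0.38553 − 0.38385 − 0.17372 = 0.05690
Ratio = 0.00108 / 0.05690 = 0.01902

0.019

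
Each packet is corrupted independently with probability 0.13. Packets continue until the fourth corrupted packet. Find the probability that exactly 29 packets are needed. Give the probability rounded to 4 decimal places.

0.0288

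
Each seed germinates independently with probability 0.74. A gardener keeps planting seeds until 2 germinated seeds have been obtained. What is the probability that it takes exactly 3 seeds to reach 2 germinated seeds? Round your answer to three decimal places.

0.285

Y = trial on which the second success occurs; negative binomial, r=2, p=0.74.
P(Y=3) = C(2,1) · p^2 · (1−p)^1
= 2 · 0.5476 · 0.26 = 0.28475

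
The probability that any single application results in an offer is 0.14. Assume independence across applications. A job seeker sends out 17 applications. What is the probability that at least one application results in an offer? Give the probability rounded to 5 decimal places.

P(at least one) = 1 − P(none) = 1 − (1 − 0.14)^17
= 1 − 0.0769970 = 0.9230030

0.92300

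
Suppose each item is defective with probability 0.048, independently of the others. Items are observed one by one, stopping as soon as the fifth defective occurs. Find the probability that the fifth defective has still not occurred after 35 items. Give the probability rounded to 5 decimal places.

0.97512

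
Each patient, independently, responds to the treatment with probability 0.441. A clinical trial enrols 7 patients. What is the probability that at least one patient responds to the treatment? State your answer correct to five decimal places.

0.98294

P(at least one) = 1 − P(none) = 1 − (1 − 0.441)^7
= 1 − 0.0170562 = 0.9829438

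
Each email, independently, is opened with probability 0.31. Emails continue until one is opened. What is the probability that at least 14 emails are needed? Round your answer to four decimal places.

0.0080

Y = number of emails to the first success; geometric, p = 0.31.
P(Y > 13) = P(first 13 all fail) = (1−p)^13 = 0.008036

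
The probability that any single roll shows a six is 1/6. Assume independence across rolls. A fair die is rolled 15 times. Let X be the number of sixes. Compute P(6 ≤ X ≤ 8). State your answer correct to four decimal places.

0.0272

X ~ Binomial(15, 0.166667); P(6 ≤ X ≤ 8) = Σ C(15,k) p^k (1−p)^(15−k) over k:
  k=6: C(15,6)·0.166667^6·0.833333^9 = 0.020791
  k=7: C(15,7)·0.166667^7·0.833333^8 = 0.005346
  k=8: C(15,8)·0.166667^8·0.833333^7 = 0.001069
Total = 0.027206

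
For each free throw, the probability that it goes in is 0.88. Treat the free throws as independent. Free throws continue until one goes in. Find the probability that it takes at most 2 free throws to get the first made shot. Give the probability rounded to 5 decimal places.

Y = number of free throws to the first success; geometric, p = 0.88.
P(Y ≤ 2) = 1 − (1−p)^2 = 1 − 0.0144000 = 0.9856000

0.98560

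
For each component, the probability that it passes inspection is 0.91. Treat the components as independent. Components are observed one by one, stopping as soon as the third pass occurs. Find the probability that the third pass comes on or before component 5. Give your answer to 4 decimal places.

Finishing within 5 components ⇔ at least 3 successes in the first 5. With X ~ Binomial(5, 0.91), P(Y ≤ 5) = 1 − P(X ≤ 2).
  k=0: C(5,0)·0.91^0·0.09^5 = 0.000006
  k=1: C(5,1)·0.91^1·0.09^4 = 0.000299
  k=2: C(5,2)·0.91^2·0.09^3 = 0.006037
1 − 0.006341 = 0.993659

0.9937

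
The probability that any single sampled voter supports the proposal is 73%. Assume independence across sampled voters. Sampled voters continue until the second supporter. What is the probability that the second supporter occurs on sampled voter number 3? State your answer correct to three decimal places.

Y = trial on which the second success occurs; negative binomial, r=2, p=0.73.
P(Y=3) = C(2,1) · p^2 · (1−p)^1
= 2 · 0.5329 · 0.27 = 0.28777

0.288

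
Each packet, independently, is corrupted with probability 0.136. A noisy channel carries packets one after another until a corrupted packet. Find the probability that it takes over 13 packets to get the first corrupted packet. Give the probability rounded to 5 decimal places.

0.14951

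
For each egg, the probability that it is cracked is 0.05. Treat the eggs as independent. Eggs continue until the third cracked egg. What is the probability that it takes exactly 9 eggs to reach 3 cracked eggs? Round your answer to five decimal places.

Y = trial on which the third success occurs; negative binomial, r=3, p=0.05.
P(Y=9) = C(8,2) · p^3 · (1−p)^6
= 28 · 0.000125 · 0.73509 = 0.0025728

0.00257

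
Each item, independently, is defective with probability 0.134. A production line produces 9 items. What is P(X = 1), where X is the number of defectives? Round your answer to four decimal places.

0.3815

X ~ Binomial(n=9, p=0.134).
P(X=1) = C(9,1) · p^1 · (1−p)^8
= 9 · 0.134 · 0.31633 = 0.381496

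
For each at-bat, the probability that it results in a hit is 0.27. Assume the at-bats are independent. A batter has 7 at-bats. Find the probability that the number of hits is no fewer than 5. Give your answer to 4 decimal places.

0.0181

X ~ Binomial(7, 0.27); P(X ≥ 5) = Σ C(7,k) p^k (1−p)^(7−k) over k:
  k=5: C(7,5)·0.27^5·0.73^2 = 0.016058
  k=6: C(7,6)·0.27^6·0.73^1 = 0.001980
  k=7: C(7,7)·0.27^7·0.73^0 = 0.000105
Total = 0.018142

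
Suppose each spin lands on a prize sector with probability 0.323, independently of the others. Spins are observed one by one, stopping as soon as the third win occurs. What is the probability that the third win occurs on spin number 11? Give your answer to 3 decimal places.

Y = trial on which the third success occurs; negative binomial, r=3, p=0.323.
P(Y=11) = C(10,2) · p^3 · (1−p)^8
= 45 · 0.033698 · 0.044128 = 0.06692

0.067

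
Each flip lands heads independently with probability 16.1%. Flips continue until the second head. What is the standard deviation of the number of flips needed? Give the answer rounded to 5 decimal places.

Y = total flips until the second success; negative binomial with r=2, p=0.161.
SD(Y) = √[r(1−p)/p²] = √(64.7351568) = 8.0458161

8.04582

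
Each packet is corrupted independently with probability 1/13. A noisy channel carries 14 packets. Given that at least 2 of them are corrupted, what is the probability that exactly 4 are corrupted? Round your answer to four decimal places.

X ~ Binomial(14, 0.076923). Want P(X=4 | X≥2) = P(X=4) / P(X≥2).
P(X=4) = C(14,4)·0.076923^4·0.923077^10 = 0.015741
P(X≥2) = 1 − 0.326085 − 0.380432 = 0.293483
Ratio = 0.015741 / 0.293483 = 0.053636

0.0536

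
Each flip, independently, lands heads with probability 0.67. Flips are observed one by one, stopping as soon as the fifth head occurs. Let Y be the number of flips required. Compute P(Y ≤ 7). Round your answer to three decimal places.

Finishing within 7 flips ⇔ at least 5 successes in the first 7. With X ~ Binomial(7, 0.67), P(Y ≤ 7) = 1 − P(X ≤ 4).
  k=0: C(7,0)·0.67^0·0.33^7 = 0.00043
  k=1: C(7,1)·0.67^1·0.33^6 = 0.00606
  k=2: C(7,2)·0.67^2·0.33^5 = 0.03689
  k=3: C(7,3)·0.67^3·0.33^4 = 0.12484
  k=4: C(7,4)·0.67^4·0.33^3 = 0.25346
1 − 0.42167 = 0.57833

0.578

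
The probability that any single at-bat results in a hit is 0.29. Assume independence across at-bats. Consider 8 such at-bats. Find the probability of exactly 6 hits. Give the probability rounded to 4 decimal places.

X ~ Binomial(n=8, p=0.29).
P(X=6) = C(8,6) · p^6 · (1−p)^2
= 28 · 0.00059482 · 0.5041 = 0.008396

0.0084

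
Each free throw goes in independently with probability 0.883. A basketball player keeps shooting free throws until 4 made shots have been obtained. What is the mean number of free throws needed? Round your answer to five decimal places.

4.53001

Y = total free throws until the fourth success; negative binomial with r=4, p=0.883.
E[Y] = r / p = 4 / 0.883 = 4.5300113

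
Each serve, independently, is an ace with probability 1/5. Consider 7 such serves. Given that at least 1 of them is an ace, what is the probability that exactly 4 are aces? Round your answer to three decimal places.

X ~ Binomial(7, 0.20). Want P(X=4 | X≥1) = P(X=4) / P(X≥1).
P(X=4) = C(7,4)·0.20^4·0.80^3 = 0.02867
P(X≥1) = 1 − 0.20972 = 0.79028
Ratio = 0.02867 / 0.79028 = 0.03628

0.036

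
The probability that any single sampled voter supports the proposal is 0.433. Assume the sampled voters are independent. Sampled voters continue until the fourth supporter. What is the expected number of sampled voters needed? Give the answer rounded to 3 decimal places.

Y = total sampled voters until the fourth success; negative binomial with r=4, p=0.433.
E[Y] = r / p = 4 / 0.433 = 9.23788

9.238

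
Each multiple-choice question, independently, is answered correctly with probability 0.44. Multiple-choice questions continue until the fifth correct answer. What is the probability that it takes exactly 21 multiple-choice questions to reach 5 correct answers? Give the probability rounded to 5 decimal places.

0.00747

Y = trial on which the fifth success occurs; negative binomial, r=5, p=0.44.
P(Y=21) = C(20,4) · p^5 · (1−p)^16
= 4845 · 0.016492 · 9.3542e-05 = 0.0074742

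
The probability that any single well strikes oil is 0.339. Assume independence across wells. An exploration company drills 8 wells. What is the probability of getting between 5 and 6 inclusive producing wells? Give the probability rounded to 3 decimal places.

X ~ Binomial(8, 0.339); P(5 ≤ X ≤ 6) = Σ C(8,k) p^k (1−p)^(8−k) over k:
  k=5: C(8,5)·0.339^5·0.661^3 = 0.07241
  k=6: C(8,6)·0.339^6·0.661^2 = 0.01857
Total = 0.09098

0.091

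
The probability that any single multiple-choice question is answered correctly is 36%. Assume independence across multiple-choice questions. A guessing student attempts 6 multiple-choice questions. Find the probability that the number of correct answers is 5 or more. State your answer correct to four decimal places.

X ~ Binomial(6, 0.36); P(X ≥ 5) = Σ C(6,k) p^k (1−p)^(6−k) over k:
  k=5: C(6,5)·0.36^5·0.64^1 = 0.023219
  k=6: C(6,6)·0.36^6·0.64^0 = 0.002177
Total = 0.025396

0.0254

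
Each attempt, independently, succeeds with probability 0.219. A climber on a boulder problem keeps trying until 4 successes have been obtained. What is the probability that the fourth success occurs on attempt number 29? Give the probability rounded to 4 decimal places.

0.0156

Y = trial on which the fourth success occurs; negative binomial, r=4, p=0.219.
P(Y=29) = C(28,3) · p^4 · (1−p)^25
= 3276 · 0.0023003 · 0.0020715 = 0.015610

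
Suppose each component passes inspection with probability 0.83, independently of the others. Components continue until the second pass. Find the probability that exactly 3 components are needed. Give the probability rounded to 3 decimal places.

0.234

Y = trial on which the second success occurs; negative binomial, r=2, p=0.83.
P(Y=3) = C(2,1) · p^2 · (1−p)^1
= 2 · 0.6889 · 0.17 = 0.23423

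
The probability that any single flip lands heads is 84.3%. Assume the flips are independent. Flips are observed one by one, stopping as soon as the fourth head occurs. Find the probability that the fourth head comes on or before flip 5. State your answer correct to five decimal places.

Finishing within 5 flips ⇔ at least 4 successes in the first 5. With X ~ Binomial(5, 0.843), P(Y ≤ 5) = 1 − P(X ≤ 3).
  k=0: C(5,0)·0.843^0·0.157^5 = 0.0000954
  k=1: C(5,1)·0.843^1·0.157^4 = 0.0025609
  k=2: C(5,2)·0.843^2·0.157^3 = 0.0275014
  k=3: C(5,3)·0.843^3·0.157^2 = 0.1476665
1 − 0.1778242 = 0.8221758

0.82218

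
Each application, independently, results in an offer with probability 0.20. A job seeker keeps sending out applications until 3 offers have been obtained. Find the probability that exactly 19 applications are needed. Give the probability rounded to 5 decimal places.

0.03445

Y = trial on which the third success occurs; negative binomial, r=3, p=0.20.
P(Y=19) = C(18,2) · p^3 · (1−p)^16
= 153 · 0.008 · 0.028147 = 0.0344525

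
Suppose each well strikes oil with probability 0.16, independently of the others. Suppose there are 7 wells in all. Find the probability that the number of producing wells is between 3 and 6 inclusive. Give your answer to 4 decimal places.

X ~ Binomial(7, 0.16); P(3 ≤ X ≤ 6) = Σ C(7,k) p^k (1−p)^(7−k) over k:
  k=3: C(7,3)·0.16^3·0.84^4 = 0.071375
  k=4: C(7,4)·0.16^4·0.84^3 = 0.013595
  k=5: C(7,5)·0.16^5·0.84^2 = 0.001554
  k=6: C(7,6)·0.16^6·0.84^1 = 0.000099
Total = 0.086622

0.0866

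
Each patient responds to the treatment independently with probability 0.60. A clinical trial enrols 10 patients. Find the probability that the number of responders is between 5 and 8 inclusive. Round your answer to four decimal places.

0.7874

X ~ Binomial(10, 0.60); P(5 ≤ X ≤ 8) = Σ C(10,k) p^k (1−p)^(10−k) over k:
  k=5: C(10,5)·0.60^5·0.40^5 = 0.200658
  k=6: C(10,6)·0.60^6·0.40^4 = 0.250823
  k=7: C(10,7)·0.60^7·0.40^3 = 0.214991
  k=8: C(10,8)·0.60^8·0.40^2 = 0.120932
Total = 0.787404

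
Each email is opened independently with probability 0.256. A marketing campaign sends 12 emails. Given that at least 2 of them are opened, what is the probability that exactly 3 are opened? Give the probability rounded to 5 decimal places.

0.30243

X ~ Binomial(12, 0.256). Want P(X=3 | X≥2) = P(X=3) / P(X≥2).
P(X=3) = C(12,3)·0.256^3·0.744^9 = 0.2578095
P(X≥2) = 1 − 0.0287657 − 0.1187746 = 0.8524597
Ratio = 0.2578095 / 0.8524597 = 0.3024302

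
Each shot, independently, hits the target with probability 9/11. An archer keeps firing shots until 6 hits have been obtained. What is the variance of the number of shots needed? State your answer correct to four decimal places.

1.6296

Y = total shots until the sixth success; negative binomial with r=6, p=0.818182.
Var(Y) = r(1−p)/p² = 6·0.181818 / 0.818182² = 1.629630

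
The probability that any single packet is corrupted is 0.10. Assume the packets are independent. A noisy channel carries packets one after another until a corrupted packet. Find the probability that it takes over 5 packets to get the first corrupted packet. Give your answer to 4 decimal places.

0.5905

Y = number of packets to the first success; geometric, p = 0.10.
P(Y > 5) = P(first 5 all fail) = (1−p)^5 = 0.590490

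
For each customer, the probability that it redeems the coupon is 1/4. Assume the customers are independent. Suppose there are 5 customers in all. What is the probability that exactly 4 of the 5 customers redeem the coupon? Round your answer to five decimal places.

0.01465

X ~ Binomial(n=5, p=0.25).
P(X=4) = C(5,4) · p^4 · (1−p)^1
= 5 · 0.0039062 · 0.75 = 0.0146484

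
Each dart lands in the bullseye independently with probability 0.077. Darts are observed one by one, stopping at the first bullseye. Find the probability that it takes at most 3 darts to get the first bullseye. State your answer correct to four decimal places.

0.2137

Y = number of darts to the first success; geometric, p = 0.077.
P(Y ≤ 3) = 1 − (1−p)^3 = 1 − 0.786330 = 0.213670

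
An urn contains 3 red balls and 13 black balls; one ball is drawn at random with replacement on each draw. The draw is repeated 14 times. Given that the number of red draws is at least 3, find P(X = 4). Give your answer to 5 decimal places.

X ~ Binomial(14, 0.1875). Want P(X=4 | X≥3) = P(X=4) / P(X≥3).
P(X=4) = C(14,4)·0.1875^4·0.8125^10 = 0.1551218
P(X≥3) = 1 − 0.0546421 − 0.1765359 − 0.2648039 = 0.5040181
Ratio = 0.1551218 / 0.5040181 = 0.3077703

0.30777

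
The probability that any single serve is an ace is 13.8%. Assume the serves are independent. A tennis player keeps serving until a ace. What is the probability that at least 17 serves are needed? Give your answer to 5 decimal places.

0.09292

Y = number of serves to the first success; geometric, p = 0.138.
P(Y > 16) = P(first 16 all fail) = (1−p)^16 = 0.0929215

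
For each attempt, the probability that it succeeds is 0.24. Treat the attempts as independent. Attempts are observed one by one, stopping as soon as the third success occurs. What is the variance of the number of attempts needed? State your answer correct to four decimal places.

39.5833

Y = total attempts until the third success; negative binomial with r=3, p=0.24.
Var(Y) = r(1−p)/p² = 3·0.76 / 0.24² = 39.583333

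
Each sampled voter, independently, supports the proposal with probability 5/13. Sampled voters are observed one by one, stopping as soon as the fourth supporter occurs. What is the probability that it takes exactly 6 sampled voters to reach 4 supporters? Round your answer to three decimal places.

Y = trial on which the fourth success occurs; negative binomial, r=4, p=0.384615.
P(Y=6) = C(5,3) · p^4 · (1−p)^2
= 10 · 0.021883 · 0.3787 = 0.08287

0.083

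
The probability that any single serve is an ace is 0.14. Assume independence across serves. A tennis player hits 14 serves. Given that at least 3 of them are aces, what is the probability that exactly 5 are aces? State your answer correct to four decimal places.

0.0891

X ~ Binomial(14, 0.14). Want P(X=5 | X≥3) = P(X=5) / P(X≥3).
P(X=5) = C(14,5)·0.14^5·0.86^9 = 0.027707
P(X≥3) = 1 − 0.121054 − 0.275890 − 0.291930 = 0.311126
Ratio = 0.027707 / 0.311126 = 0.089054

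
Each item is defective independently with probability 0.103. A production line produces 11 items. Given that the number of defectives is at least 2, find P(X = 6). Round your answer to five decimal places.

X ~ Binomial(11, 0.103). Want P(X=6 | X≥2) = P(X=6) / P(X≥2).
P(X=6) = C(11,6)·0.103^6·0.897^5 = 0.0003204
P(X≥2) = 1 − 0.3024941 − 0.3820800 = 0.3154259
Ratio = 0.0003204 / 0.3154259 = 0.0010156

0.00102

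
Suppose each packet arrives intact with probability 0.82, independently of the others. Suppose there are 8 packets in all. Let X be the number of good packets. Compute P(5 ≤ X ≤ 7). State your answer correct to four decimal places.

X ~ Binomial(8, 0.82); P(5 ≤ X ≤ 7) = Σ C(8,k) p^k (1−p)^(8−k) over k:
  k=5: C(8,5)·0.82^5·0.18^3 = 0.121081
  k=6: C(8,6)·0.82^6·0.18^2 = 0.275795
  k=7: C(8,7)·0.82^7·0.18^1 = 0.358971
Total = 0.755847

0.7558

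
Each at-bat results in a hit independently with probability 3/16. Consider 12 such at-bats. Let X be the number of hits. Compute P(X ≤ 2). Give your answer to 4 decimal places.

X ~ Binomial(12, 0.1875); P(X ≤ 2) = Σ C(12,k) p^k (1−p)^(12−k) over k:
  k=0: C(12,0)·0.1875^0·0.8125^12 = 0.082771
  k=1: C(12,1)·0.1875^1·0.8125^11 = 0.229213
  k=2: C(12,2)·0.1875^2·0.8125^10 = 0.290924
Total = 0.602909

0.6029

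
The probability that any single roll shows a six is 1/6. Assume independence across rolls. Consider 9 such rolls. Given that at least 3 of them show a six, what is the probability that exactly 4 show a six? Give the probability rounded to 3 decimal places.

0.219

X ~ Binomial(9, 0.166667). Want P(X=4 | X≥3) = P(X=4) / P(X≥3).
P(X=4) = C(9,4)·0.166667^4·0.833333^5 = 0.03907
P(X≥3) = 1 − 0.19381 − 0.34885 − 0.27908 = 0.17826
Ratio = 0.03907 / 0.17826 = 0.21918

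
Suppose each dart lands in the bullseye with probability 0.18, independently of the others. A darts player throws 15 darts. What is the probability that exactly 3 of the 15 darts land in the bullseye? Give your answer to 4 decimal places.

X ~ Binomial(n=15, p=0.18).
P(X=3) = C(15,3) · p^3 · (1−p)^12
= 455 · 0.005832 · 0.09242 = 0.245242

0.2452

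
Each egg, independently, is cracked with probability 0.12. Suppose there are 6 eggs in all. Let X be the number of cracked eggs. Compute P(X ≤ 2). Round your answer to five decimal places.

X ~ Binomial(6, 0.12); P(X ≤ 2) = Σ C(6,k) p^k (1−p)^(6−k) over k:
  k=0: C(6,0)·0.12^0·0.88^6 = 0.4644041
  k=1: C(6,1)·0.12^1·0.88^5 = 0.3799670
  k=2: C(6,2)·0.12^2·0.88^4 = 0.1295342
Total = 0.9739053

0.97391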